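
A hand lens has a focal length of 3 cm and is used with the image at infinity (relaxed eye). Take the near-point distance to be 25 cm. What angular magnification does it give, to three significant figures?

M = D/f = 25/3 = 8.333.

8.33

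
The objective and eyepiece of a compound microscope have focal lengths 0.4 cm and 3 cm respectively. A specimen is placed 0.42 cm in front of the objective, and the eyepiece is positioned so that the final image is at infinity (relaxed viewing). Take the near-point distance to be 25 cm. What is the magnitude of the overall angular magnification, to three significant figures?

167

Objective: 1/d_i = 1/f_obj - 1/d_o = 1/0.4 - 1/0.42 = 0.11905 cm^-1, so d_i = 8.400 cm.
m_obj = -d_i/d_o = -8.400/0.42 = -20.000.
Eyepiece angular magnification (image at infinity): M_eye = D/f_e = 25/3 = 8.333.
Overall M = m_obj x M_eye = (-20.000)(8.333) = -166.67.
|M| = 166.67.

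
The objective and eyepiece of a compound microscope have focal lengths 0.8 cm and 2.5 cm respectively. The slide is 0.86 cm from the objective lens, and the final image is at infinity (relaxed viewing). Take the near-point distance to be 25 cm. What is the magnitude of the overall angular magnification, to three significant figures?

133

Objective: 1/d_i = 1/f_obj - 1/d_o = 1/0.8 - 1/0.86 = 0.08721 cm^-1, so d_i = 11.467 cm.
m_obj = -d_i/d_o = -11.467/0.86 = -13.333.
Eyepiece angular magnification (image at infinity): M_eye = D/f_e = 25/2.5 = 10.000.
Overall M = m_obj x M_eye = (-13.333)(10.000) = -133.33.
|M| = 133.33.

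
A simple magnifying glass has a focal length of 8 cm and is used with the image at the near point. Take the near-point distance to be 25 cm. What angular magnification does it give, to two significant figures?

4.1

M = 1 + D/f = 1 + 25/8 = 4.125.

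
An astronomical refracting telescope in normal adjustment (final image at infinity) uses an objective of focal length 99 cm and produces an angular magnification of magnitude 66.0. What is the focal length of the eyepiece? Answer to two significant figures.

|M| = f_obj/f_eye, so f_eye = f_obj/|M| = 99/66.0 = 1.500 cm.

1.5 cm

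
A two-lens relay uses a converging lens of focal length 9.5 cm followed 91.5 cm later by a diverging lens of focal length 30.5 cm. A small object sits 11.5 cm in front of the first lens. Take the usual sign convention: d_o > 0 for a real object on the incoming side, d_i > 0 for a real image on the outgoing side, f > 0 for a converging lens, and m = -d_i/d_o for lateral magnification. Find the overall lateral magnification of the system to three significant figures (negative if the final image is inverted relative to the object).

-2.15

Lens 1: 1/d_i1 = 1/f_1 - 1/d_o1 = 1/9.5 - 1/11.5 = 0.01831 cm^-1, so d_i1 = 54.625 cm.
m_1 = -(54.625)/11.5 = -4.7500.
That image sits 36.875 cm in front of the second lens, so d_o2 = 36.875 cm.
Lens 2: 1/d_i2 = 1/f_2 - 1/d_o2 = 1/(-30.5) - 1/(36.875) = -0.05991 cm^-1, so d_i2 = -16.693 cm.
m_2 = -(-16.693)/(36.875) = 0.4527.
Total m = m_1 x m_2 = (-4.7500)(0.4527) = -2.1503.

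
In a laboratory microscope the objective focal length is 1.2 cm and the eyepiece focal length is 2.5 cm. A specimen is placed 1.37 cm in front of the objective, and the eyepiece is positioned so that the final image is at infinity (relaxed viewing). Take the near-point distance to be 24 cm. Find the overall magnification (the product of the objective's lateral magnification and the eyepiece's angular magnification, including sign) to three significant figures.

-67.8

Objective: 1/d_i = 1/f_obj - 1/d_o = 1/1.2 - 1/1.37 = 0.10341 cm^-1, so d_i = 9.671 cm.
m_obj = -d_i/d_o = -9.671/1.37 = -7.059.
Eyepiece angular magnification (image at infinity): M_eye = D/f_e = 24/2.5 = 9.600.
Overall M = m_obj x M_eye = (-7.059)(9.600) = -67.76.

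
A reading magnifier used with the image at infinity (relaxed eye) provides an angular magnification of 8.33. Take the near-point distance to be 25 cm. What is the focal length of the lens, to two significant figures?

For the image at infinity, M = D/f.
f = D/M = 25/8.33 = 3.001 cm.

3.0 cm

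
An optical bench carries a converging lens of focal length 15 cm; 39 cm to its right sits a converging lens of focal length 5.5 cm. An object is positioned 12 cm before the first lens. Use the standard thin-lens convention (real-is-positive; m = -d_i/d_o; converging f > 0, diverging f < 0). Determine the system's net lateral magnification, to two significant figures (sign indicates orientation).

-0.29

Lens 1: 1/d_i1 = 1/f_1 - 1/d_o1 = 1/15 - 1/12 = -0.01667 cm^-1, so d_i1 = -60.000 cm.
m_1 = -(-60.000)/12 = 5.0000.
With d_i1 < 0 the first image is virtual and lies on the object side; the object distance for lens 2 is d_o2 = 39 - (-60.000) = 99.000 cm.
Lens 2: 1/d_i2 = 1/f_2 - 1/d_o2 = 1/5.5 - 1/(99.000) = 0.17172 cm^-1, so d_i2 = 5.824 cm.
m_2 = -(5.824)/(99.000) = -0.0588.
The system's lateral magnification is m_1 m_2 = (5.0000)(-0.0588) = -0.2941.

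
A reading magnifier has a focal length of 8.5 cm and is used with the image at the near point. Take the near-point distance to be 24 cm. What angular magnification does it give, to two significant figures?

M = 1 + D/f = 1 + 24/8.5 = 3.824.

3.8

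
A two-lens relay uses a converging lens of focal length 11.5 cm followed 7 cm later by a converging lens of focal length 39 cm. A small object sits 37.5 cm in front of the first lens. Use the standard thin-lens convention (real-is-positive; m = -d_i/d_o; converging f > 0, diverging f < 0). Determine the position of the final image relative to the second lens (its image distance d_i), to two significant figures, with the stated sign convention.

7.7 cm

Applying the thin-lens equation to the first lens, 1/11.5 = 1/37.5 + 1/d_i1, which gives d_i1 = 16.587 cm.
Since 16.587 cm > 7 cm, the first image lies past the second lens and serves as a virtual object: d_o2 = L - d_i1 = -9.587 cm.
Applying the thin-lens equation again with f_2 = 39 cm and d_o2 = -9.587 cm gives d_i2 = 7.695 cm.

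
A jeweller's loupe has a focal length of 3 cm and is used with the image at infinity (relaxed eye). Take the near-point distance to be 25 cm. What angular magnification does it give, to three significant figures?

M = D/f = 25/3 = 8.333.

8.33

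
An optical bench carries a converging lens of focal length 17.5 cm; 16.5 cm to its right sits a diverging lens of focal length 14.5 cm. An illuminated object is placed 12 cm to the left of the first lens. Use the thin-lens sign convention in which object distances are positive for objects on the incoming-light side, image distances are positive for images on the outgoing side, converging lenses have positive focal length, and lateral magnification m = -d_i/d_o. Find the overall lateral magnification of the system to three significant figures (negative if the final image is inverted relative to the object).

0.667

Applying the thin-lens equation to the first lens, 1/17.5 = 1/12 + 1/d_i1, which gives d_i1 = -38.182 cm.
Its lateral magnification is m_1 = -d_i1/d_o1 = -(-38.182)/12 = 3.1818.
With d_i1 < 0 the first image is virtual and lies on the object side; the object distance for lens 2 is d_o2 = 16.5 - (-38.182) = 54.682 cm.
Applying the thin-lens equation again with f_2 = -14.5 cm and d_o2 = 54.682 cm gives d_i2 = -11.461 cm.
m_2 = -(-11.461)/(54.682) = 0.2096.
Overall magnification: m = m_1 m_2 = 0.6669.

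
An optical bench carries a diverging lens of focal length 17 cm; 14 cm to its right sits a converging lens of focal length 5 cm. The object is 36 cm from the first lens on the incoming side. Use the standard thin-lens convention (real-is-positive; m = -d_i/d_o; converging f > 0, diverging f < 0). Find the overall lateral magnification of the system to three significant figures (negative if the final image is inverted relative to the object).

-0.0781

Applying the thin-lens equation to the first lens, 1/(-17) = 1/36 + 1/d_i1, which gives d_i1 = -11.547 cm.
Its lateral magnification is m_1 = -d_i1/d_o1 = -(-11.547)/36 = 0.3208.
With d_i1 < 0 the first image is virtual and lies on the object side; the object distance for lens 2 is d_o2 = 14 - (-11.547) = 25.547 cm.
Applying the thin-lens equation again with f_2 = 5 cm and d_o2 = 25.547 cm gives d_i2 = 6.217 cm.
m_2 = -(6.217)/(25.547) = -0.2433.
Total m = m_1 x m_2 = (0.3208)(-0.2433) = -0.0781.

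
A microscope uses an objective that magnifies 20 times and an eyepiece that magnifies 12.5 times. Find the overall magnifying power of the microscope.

250

The overall magnification of a compound microscope is the product of the objective and eyepiece magnifications:
M = M_obj x M_eye = 20 x 12.5 = 250.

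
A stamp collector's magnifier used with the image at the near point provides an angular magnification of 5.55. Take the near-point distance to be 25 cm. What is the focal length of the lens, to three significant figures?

For the image at the near point, M = 1 + D/f.
f = D/(M - 1) = 25/(5.55 - 1) = 5.495 cm.

5.49 cm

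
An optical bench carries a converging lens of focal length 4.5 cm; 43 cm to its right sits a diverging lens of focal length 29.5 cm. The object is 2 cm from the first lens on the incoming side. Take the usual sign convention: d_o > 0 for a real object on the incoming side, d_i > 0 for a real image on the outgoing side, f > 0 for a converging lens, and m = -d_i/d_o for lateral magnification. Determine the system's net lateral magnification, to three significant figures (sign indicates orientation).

0.698

Lens 1: 1/d_i1 = 1/f_1 - 1/d_o1 = 1/4.5 - 1/2 = -0.27778 cm^-1, so d_i1 = -3.600 cm.
m_1 = -(-3.600)/2 = 1.8000.
The intermediate image is virtual, 3.600 cm to the left of lens 1, so d_o2 = L - d_i1 = 43 - (-3.600) = 46.600 cm.
Lens 2: 1/d_i2 = 1/f_2 - 1/d_o2 = 1/(-29.5) - 1/(46.600) = -0.05536 cm^-1, so d_i2 = -18.064 cm.
m_2 = -(-18.064)/(46.600) = 0.3876.
The system's lateral magnification is m_1 m_2 = (1.8000)(0.3876) = 0.6978.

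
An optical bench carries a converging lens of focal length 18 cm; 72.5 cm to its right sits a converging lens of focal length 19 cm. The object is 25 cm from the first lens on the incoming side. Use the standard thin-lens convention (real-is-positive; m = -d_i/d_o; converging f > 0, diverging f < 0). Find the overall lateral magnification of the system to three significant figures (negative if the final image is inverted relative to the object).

Lens 1: 1/d_i1 = 1/f_1 - 1/d_o1 = 1/18 - 1/25 = 0.01556 cm^-1, so d_i1 = 64.286 cm.
m_1 = -(64.286)/25 = -2.5714.
That image sits 8.214 cm in front of the second lens, so d_o2 = 8.214 cm.
Lens 2: 1/d_i2 = 1/f_2 - 1/d_o2 = 1/19 - 1/(8.214) = -0.06911 cm^-1, so d_i2 = -14.470 cm.
m_2 = -(-14.470)/(8.214) = 1.7616.
Total m = m_1 x m_2 = (-2.5714)(1.7616) = -4.5298.

-4.53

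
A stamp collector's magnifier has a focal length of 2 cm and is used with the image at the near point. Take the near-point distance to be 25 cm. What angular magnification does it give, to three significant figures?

13.5

M = 1 + D/f = 1 + 25/2 = 13.500.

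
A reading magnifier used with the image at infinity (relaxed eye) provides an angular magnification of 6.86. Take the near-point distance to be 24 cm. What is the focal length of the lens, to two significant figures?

For the image at infinity, M = D/f.
f = D/M = 24/6.86 = 3.499 cm.

3.5 cm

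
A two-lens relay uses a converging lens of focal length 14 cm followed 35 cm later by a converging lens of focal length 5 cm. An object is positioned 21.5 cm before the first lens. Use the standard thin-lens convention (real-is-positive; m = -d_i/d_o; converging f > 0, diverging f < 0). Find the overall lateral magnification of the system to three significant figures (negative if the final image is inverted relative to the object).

Applying the thin-lens equation to the first lens, 1/14 = 1/21.5 + 1/d_i1, which gives d_i1 = 40.133 cm.
Its lateral magnification is m_1 = -d_i1/d_o1 = -(40.133)/21.5 = -1.8667.
Since 40.133 cm > 35 cm, the first image lies past the second lens and serves as a virtual object: d_o2 = L - d_i1 = -5.133 cm.
Applying the thin-lens equation again with f_2 = 5 cm and d_o2 = -5.133 cm gives d_i2 = 2.533 cm.
m_2 = -(2.533)/(-5.133) = 0.4934.
The system's lateral magnification is m_1 m_2 = (-1.8667)(0.4934) = -0.9211.

-0.921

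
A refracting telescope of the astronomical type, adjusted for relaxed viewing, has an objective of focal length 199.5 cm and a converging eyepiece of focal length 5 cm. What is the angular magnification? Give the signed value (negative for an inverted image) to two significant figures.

M = -f_obj/f_eye = -199.5/(5) = -39.900.

-40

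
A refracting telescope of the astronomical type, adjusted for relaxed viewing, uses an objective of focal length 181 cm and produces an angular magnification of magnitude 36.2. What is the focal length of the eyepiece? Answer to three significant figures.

5.00 cm

|M| = f_obj/f_eye, so f_eye = f_obj/|M| = 181/36.2 = 5.000 cm.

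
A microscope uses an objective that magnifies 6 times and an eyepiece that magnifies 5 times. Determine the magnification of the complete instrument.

The overall magnification of a compound microscope is the product of the objective and eyepiece magnifications:
M = M_obj x M_eye = 6 x 5 = 30.

30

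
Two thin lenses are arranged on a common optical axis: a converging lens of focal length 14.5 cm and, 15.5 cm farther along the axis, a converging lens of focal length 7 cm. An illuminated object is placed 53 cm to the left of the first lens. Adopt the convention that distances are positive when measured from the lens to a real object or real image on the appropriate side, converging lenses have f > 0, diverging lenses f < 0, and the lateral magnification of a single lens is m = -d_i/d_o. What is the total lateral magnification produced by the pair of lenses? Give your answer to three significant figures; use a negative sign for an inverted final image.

-0.230

Lens 1: 1/d_i1 = 1/f_1 - 1/d_o1 = 1/14.5 - 1/53 = 0.05010 cm^-1, so d_i1 = 19.961 cm.
m_1 = -(19.961)/53 = -0.3766.
Since 19.961 cm > 15.5 cm, the first image lies past the second lens and serves as a virtual object: d_o2 = L - d_i1 = -4.461 cm.
Lens 2: 1/d_i2 = 1/f_2 - 1/d_o2 = 1/7 - 1/(-4.461) = 0.36702 cm^-1, so d_i2 = 2.725 cm.
m_2 = -(2.725)/(-4.461) = 0.6108.
The system's lateral magnification is m_1 m_2 = (-0.3766)(0.6108) = -0.2300.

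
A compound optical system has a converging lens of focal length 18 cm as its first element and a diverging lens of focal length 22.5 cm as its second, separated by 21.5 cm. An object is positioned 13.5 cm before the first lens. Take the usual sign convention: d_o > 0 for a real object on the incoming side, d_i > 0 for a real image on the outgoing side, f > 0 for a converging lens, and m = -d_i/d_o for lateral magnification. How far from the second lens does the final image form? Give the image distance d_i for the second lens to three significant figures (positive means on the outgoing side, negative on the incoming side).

-17.3 cm

Lens 1: 1/d_i1 = 1/f_1 - 1/d_o1 = 1/18 - 1/13.5 = -0.01852 cm^-1, so d_i1 = -54.000 cm.
With d_i1 < 0 the first image is virtual and lies on the object side; the object distance for lens 2 is d_o2 = 21.5 - (-54.000) = 75.500 cm.
Lens 2: 1/d_i2 = 1/f_2 - 1/d_o2 = 1/(-22.5) - 1/(75.500) = -0.05769 cm^-1, so d_i2 = -17.334 cm.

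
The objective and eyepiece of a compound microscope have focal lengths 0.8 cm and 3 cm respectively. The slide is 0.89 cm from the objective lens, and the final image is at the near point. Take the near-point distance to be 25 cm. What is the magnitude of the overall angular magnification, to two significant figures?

Objective: 1/d_i = 1/f_obj - 1/d_o = 1/0.8 - 1/0.89 = 0.12640 cm^-1, so d_i = 7.911 cm.
m_obj = -d_i/d_o = -7.911/0.89 = -8.889.
Eyepiece angular magnification (image at near point): M_eye = 1 + D/f_e = 1 + 25/3 = 9.333.
Overall M = m_obj x M_eye = (-8.889)(9.333) = -82.96.
|M| = 82.96.

83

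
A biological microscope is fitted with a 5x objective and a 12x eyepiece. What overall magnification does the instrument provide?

60

The overall magnification of a compound microscope is the product of the objective and eyepiece magnifications:
M = M_obj x M_eye = 5 x 12 = 60.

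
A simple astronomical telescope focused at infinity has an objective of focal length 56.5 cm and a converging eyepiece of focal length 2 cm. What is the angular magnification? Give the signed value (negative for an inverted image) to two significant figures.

-28

M = -f_obj/f_eye = -56.5/(2) = -28.250.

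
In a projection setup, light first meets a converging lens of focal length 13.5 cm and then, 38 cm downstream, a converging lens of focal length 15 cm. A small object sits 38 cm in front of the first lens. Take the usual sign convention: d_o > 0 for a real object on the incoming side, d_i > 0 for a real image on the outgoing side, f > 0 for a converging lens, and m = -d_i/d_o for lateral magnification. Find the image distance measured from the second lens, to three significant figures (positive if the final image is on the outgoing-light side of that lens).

First lens: d_i1 = 1/(1/13.5 - 1/38) = 20.939 cm.
That image sits 17.061 cm in front of the second lens, so d_o2 = 17.061 cm.
Second lens: d_i2 = 1/(1/15 - 1/(17.061)) = 124.158 cm.

124 cm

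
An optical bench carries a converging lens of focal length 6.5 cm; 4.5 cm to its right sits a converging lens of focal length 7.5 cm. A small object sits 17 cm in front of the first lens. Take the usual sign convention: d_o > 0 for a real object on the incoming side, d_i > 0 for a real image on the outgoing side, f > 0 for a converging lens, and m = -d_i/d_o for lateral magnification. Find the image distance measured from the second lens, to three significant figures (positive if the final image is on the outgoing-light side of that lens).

3.34 cm

Lens 1: 1/d_i1 = 1/f_1 - 1/d_o1 = 1/6.5 - 1/17 = 0.09502 cm^-1, so d_i1 = 10.524 cm.
Since 10.524 cm > 4.5 cm, the first image lies past the second lens and serves as a virtual object: d_o2 = L - d_i1 = -6.024 cm.
Lens 2: 1/d_i2 = 1/f_2 - 1/d_o2 = 1/7.5 - 1/(-6.024) = 0.29934 cm^-1, so d_i2 = 3.341 cm.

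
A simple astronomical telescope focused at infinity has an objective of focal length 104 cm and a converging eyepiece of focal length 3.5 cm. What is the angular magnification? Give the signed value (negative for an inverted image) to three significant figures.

-29.7

M = -f_obj/f_eye = -104/(3.5) = -29.714.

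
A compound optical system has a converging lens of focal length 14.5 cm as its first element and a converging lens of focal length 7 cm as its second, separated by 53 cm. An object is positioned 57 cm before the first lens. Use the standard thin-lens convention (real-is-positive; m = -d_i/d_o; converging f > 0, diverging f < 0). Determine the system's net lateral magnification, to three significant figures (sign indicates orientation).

0.0899

First lens: d_i1 = 1/(1/14.5 - 1/57) = 19.447 cm.
m_1 = -(19.447)/57 = -0.3412.
That image sits 33.553 cm in front of the second lens, so d_o2 = 33.553 cm.
Second lens: d_i2 = 1/(1/7 - 1/(33.553)) = 8.845 cm.
m_2 = -(8.845)/(33.553) = -0.2636.
Total m = m_1 x m_2 = (-0.3412)(-0.2636) = 0.0899.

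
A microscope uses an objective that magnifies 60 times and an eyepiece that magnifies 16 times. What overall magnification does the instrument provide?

960

The overall magnification of a compound microscope is the product of the objective and eyepiece magnifications:
M = M_obj x M_eye = 60 x 16 = 960.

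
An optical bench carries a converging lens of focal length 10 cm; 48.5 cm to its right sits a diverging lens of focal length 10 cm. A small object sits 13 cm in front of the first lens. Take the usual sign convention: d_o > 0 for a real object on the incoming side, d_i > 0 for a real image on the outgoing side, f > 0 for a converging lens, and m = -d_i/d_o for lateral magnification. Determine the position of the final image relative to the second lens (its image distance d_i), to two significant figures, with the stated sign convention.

-3.4 cm

Lens 1: 1/d_i1 = 1/f_1 - 1/d_o1 = 1/10 - 1/13 = 0.02308 cm^-1, so d_i1 = 43.333 cm.
That image sits 5.167 cm in front of the second lens, so d_o2 = 5.167 cm.
Lens 2: 1/d_i2 = 1/f_2 - 1/d_o2 = 1/(-10) - 1/(5.167) = -0.29355 cm^-1, so d_i2 = -3.407 cm.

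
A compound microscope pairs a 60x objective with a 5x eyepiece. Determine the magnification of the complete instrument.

The overall magnification of a compound microscope is the product of the objective and eyepiece magnifications:
M = M_obj x M_eye = 60 x 5 = 300.

300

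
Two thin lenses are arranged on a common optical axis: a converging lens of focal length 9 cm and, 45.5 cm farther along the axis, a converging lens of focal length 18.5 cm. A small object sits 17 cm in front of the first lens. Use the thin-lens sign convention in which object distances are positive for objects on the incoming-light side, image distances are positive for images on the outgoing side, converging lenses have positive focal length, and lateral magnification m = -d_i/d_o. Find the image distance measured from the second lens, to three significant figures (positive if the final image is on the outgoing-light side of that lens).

62.0 cm

Lens 1: 1/d_i1 = 1/f_1 - 1/d_o1 = 1/9 - 1/17 = 0.05229 cm^-1, so d_i1 = 19.125 cm.
The intermediate image is 19.125 cm to the right of lens 1, so d_o2 = L - d_i1 = 45.5 - 19.125 = 26.375 cm.
Lens 2: 1/d_i2 = 1/f_2 - 1/d_o2 = 1/18.5 - 1/(26.375) = 0.01614 cm^-1, so d_i2 = 61.960 cm.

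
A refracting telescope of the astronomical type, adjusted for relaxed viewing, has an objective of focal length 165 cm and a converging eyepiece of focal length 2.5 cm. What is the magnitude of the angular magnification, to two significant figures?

|M| = f_obj/|f_eye| = 165/2.5 = 66.000.

66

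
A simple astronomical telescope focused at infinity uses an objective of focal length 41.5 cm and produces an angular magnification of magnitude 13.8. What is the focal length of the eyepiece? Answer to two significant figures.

3.0 cm

|M| = f_obj/f_eye, so f_eye = f_obj/|M| = 41.5/13.8 = 3.007 cm.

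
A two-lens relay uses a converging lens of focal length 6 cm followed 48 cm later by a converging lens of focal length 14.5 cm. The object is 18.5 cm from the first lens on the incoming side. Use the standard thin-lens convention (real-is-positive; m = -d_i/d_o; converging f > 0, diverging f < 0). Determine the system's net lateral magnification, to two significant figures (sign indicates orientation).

First lens: d_i1 = 1/(1/6 - 1/18.5) = 8.880 cm.
m_1 = -(8.880)/18.5 = -0.4800.
That image sits 39.120 cm in front of the second lens, so d_o2 = 39.120 cm.
Second lens: d_i2 = 1/(1/14.5 - 1/(39.120)) = 23.040 cm.
m_2 = -(23.040)/(39.120) = -0.5890.
Overall magnification: m = m_1 m_2 = 0.2827.

0.28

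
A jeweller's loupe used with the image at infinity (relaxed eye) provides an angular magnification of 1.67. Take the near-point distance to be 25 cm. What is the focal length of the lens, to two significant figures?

15 cm

For the image at infinity, M = D/f.
f = D/M = 25/1.67 = 14.970 cm.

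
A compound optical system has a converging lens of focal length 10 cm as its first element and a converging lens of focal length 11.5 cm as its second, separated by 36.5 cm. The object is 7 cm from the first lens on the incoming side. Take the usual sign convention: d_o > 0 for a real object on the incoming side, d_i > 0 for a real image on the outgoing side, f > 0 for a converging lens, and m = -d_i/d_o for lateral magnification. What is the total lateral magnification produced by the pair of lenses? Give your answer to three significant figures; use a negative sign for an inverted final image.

First lens: d_i1 = 1/(1/10 - 1/7) = -23.333 cm.
m_1 = -(-23.333)/7 = 3.3333.
The intermediate image is virtual, 23.333 cm to the left of lens 1, so d_o2 = L - d_i1 = 36.5 - (-23.333) = 59.833 cm.
Second lens: d_i2 = 1/(1/11.5 - 1/(59.833)) = 14.236 cm.
m_2 = -(14.236)/(59.833) = -0.2379.
Overall magnification: m = m_1 m_2 = -0.7931.

-0.793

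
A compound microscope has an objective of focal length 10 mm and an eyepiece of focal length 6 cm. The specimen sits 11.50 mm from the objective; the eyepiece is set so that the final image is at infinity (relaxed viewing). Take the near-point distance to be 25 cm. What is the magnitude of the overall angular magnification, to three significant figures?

27.8

Convert to cm: f_obj = 10 mm = 1 cm; d_o = 11.50 mm = 1.15 cm.
Objective: 1/d_i = 1/f_obj - 1/d_o = 1/1 - 1/1.15 = 0.13043 cm^-1, so d_i = 7.667 cm.
m_obj = -d_i/d_o = -7.667/1.15 = -6.667.
Eyepiece angular magnification (image at infinity): M_eye = D/f_e = 25/6 = 4.167.
Overall M = m_obj x M_eye = (-6.667)(4.167) = -27.78.
|M| = 27.78.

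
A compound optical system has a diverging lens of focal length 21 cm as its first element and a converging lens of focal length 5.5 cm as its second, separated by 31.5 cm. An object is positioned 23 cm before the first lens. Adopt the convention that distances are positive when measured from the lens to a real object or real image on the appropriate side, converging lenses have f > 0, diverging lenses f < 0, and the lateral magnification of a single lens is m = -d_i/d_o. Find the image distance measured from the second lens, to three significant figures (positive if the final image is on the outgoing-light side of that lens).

Lens 1: 1/d_i1 = 1/f_1 - 1/d_o1 = 1/(-21) - 1/23 = -0.09110 cm^-1, so d_i1 = -10.977 cm.
With d_i1 < 0 the first image is virtual and lies on the object side; the object distance for lens 2 is d_o2 = 31.5 - (-10.977) = 42.477 cm.
Lens 2: 1/d_i2 = 1/f_2 - 1/d_o2 = 1/5.5 - 1/(42.477) = 0.15828 cm^-1, so d_i2 = 6.318 cm.

6.32 cm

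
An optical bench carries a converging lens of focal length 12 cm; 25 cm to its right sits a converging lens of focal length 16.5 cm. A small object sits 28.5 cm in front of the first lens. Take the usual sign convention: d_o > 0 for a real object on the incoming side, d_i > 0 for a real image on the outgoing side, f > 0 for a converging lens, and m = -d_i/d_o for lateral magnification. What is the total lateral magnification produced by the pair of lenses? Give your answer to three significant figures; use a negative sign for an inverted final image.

Lens 1: 1/d_i1 = 1/f_1 - 1/d_o1 = 1/12 - 1/28.5 = 0.04825 cm^-1, so d_i1 = 20.727 cm.
m_1 = -(20.727)/28.5 = -0.7273.
Object distance for lens 2: d_o2 = 25 - 20.727 = 4.273 cm.
Lens 2: 1/d_i2 = 1/f_2 - 1/d_o2 = 1/16.5 - 1/(4.273) = -0.17344 cm^-1, so d_i2 = -5.766 cm.
m_2 = -(-5.766)/(4.273) = 1.3494.
Overall magnification: m = m_1 m_2 = -0.9814.

-0.981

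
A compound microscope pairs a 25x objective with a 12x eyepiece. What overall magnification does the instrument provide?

300

The overall magnification of a compound microscope is the product of the objective and eyepiece magnifications:
M = M_obj x M_eye = 25 x 12 = 300.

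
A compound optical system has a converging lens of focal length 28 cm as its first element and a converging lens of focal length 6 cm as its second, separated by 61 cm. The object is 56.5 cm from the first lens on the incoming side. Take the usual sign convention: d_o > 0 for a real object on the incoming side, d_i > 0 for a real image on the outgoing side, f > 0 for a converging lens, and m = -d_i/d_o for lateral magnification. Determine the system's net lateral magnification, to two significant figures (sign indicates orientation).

Applying the thin-lens equation to the first lens, 1/28 = 1/56.5 + 1/d_i1, which gives d_i1 = 55.509 cm.
Its lateral magnification is m_1 = -d_i1/d_o1 = -(55.509)/56.5 = -0.9825.
Object distance for lens 2: d_o2 = 61 - 55.509 = 5.491 cm.
Applying the thin-lens equation again with f_2 = 6 cm and d_o2 = 5.491 cm gives d_i2 = -64.759 cm.
m_2 = -(-64.759)/(5.491) = 11.7931.
Total m = m_1 x m_2 = (-0.9825)(11.7931) = -11.5862.

-12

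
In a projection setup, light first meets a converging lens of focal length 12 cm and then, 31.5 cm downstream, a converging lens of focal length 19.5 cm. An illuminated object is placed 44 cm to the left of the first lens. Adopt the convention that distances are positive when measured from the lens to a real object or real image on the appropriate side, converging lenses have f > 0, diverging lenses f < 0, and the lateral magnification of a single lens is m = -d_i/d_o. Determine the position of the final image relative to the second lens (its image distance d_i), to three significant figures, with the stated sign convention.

Applying the thin-lens equation to the first lens, 1/12 = 1/44 + 1/d_i1, which gives d_i1 = 16.500 cm.
Object distance for lens 2: d_o2 = 31.5 - 16.500 = 15.000 cm.
Applying the thin-lens equation again with f_2 = 19.5 cm and d_o2 = 15.000 cm gives d_i2 = -65.000 cm.

-65.0 cm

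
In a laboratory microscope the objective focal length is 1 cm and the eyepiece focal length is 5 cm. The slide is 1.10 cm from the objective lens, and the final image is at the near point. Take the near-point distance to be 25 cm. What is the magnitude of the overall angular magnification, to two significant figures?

Objective: 1/d_i = 1/f_obj - 1/d_o = 1/1 - 1/1.10 = 0.09091 cm^-1, so d_i = 11.000 cm.
m_obj = -d_i/d_o = -11.000/1.10 = -10.000.
Eyepiece angular magnification (image at near point): M_eye = 1 + D/f_e = 1 + 25/5 = 6.000.
Overall M = m_obj x M_eye = (-10.000)(6.000) = -60.00.
|M| = 60.00.

60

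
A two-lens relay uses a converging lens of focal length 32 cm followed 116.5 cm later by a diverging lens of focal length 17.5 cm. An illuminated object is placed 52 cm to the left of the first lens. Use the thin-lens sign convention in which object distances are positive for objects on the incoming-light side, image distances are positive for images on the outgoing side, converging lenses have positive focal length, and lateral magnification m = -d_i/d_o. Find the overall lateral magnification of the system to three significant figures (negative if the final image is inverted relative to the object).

First lens: d_i1 = 1/(1/32 - 1/52) = 83.200 cm.
m_1 = -(83.200)/52 = -1.6000.
Object distance for lens 2: d_o2 = 116.5 - 83.200 = 33.300 cm.
Second lens: d_i2 = 1/(1/(-17.5) - 1/(33.300)) = -11.471 cm.
m_2 = -(-11.471)/(33.300) = 0.3445.
Overall magnification: m = m_1 m_2 = -0.5512.

-0.551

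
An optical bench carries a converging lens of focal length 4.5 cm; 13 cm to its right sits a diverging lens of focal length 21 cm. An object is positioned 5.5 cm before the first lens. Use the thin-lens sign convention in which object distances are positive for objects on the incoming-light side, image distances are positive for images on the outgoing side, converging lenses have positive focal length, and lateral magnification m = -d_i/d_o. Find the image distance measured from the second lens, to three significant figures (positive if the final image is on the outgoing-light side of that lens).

Lens 1: 1/d_i1 = 1/f_1 - 1/d_o1 = 1/4.5 - 1/5.5 = 0.04040 cm^-1, so d_i1 = 24.750 cm.
Since 24.750 cm > 13 cm, the first image lies past the second lens and serves as a virtual object: d_o2 = L - d_i1 = -11.750 cm.
Lens 2: 1/d_i2 = 1/f_2 - 1/d_o2 = 1/(-21) - 1/(-11.750) = 0.03749 cm^-1, so d_i2 = 26.676 cm.

26.7 cm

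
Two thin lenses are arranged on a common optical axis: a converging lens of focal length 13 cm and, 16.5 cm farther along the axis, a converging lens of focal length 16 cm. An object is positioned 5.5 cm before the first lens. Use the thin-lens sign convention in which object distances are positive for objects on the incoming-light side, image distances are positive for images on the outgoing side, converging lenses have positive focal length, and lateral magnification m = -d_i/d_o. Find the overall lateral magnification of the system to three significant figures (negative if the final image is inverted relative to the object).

Lens 1: 1/d_i1 = 1/f_1 - 1/d_o1 = 1/13 - 1/5.5 = -0.10490 cm^-1, so d_i1 = -9.533 cm.
m_1 = -(-9.533)/5.5 = 1.7333.
The intermediate image is virtual, 9.533 cm to the left of lens 1, so d_o2 = L - d_i1 = 16.5 - (-9.533) = 26.033 cm.
Lens 2: 1/d_i2 = 1/f_2 - 1/d_o2 = 1/16 - 1/(26.033) = 0.02409 cm^-1, so d_i2 = 41.515 cm.
m_2 = -(41.515)/(26.033) = -1.5947.
Overall magnification: m = m_1 m_2 = -2.7641.

-2.76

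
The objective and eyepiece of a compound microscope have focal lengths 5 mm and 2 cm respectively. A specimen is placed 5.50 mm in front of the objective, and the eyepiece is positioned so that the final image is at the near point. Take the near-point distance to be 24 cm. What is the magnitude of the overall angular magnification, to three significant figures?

130

Convert to cm: f_obj = 5 mm = 0.5 cm; d_o = 5.50 mm = 0.55 cm.
Objective: 1/d_i = 1/f_obj - 1/d_o = 1/0.5 - 1/0.55 = 0.18182 cm^-1, so d_i = 5.500 cm.
m_obj = -d_i/d_o = -5.500/0.55 = -10.000.
Eyepiece angular magnification (image at near point): M_eye = 1 + D/f_e = 1 + 24/2 = 13.000.
Overall M = m_obj x M_eye = (-10.000)(13.000) = -130.00.
|M| = 130.00.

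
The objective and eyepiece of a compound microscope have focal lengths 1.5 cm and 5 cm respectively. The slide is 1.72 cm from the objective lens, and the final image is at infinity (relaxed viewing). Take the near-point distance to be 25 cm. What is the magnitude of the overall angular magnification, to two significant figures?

Objective: 1/d_i = 1/f_obj - 1/d_o = 1/1.5 - 1/1.72 = 0.08527 cm^-1, so d_i = 11.727 cm.
m_obj = -d_i/d_o = -11.727/1.72 = -6.818.
Eyepiece angular magnification (image at infinity): M_eye = D/f_e = 25/5 = 5.000.
Overall M = m_obj x M_eye = (-6.818)(5.000) = -34.09.
|M| = 34.09.

34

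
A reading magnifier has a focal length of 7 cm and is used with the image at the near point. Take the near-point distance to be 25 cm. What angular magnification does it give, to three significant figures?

M = 1 + D/f = 1 + 25/7 = 4.571.

4.57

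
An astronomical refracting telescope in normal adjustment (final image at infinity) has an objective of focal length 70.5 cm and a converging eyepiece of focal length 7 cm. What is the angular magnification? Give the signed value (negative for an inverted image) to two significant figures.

M = -f_obj/f_eye = -70.5/(7) = -10.071.

-10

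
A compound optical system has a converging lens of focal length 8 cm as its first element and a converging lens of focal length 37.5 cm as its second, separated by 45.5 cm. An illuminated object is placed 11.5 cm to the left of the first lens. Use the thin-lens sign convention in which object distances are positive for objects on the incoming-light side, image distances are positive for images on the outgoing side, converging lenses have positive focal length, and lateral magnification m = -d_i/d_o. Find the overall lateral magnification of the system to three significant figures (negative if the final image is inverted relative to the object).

-4.69

First lens: d_i1 = 1/(1/8 - 1/11.5) = 26.286 cm.
m_1 = -(26.286)/11.5 = -2.2857.
The intermediate image is 26.286 cm to the right of lens 1, so d_o2 = L - d_i1 = 45.5 - 26.286 = 19.214 cm.
Second lens: d_i2 = 1/(1/37.5 - 1/(19.214)) = -39.404 cm.
m_2 = -(-39.404)/(19.214) = 2.0508.
Overall magnification: m = m_1 m_2 = -4.6875.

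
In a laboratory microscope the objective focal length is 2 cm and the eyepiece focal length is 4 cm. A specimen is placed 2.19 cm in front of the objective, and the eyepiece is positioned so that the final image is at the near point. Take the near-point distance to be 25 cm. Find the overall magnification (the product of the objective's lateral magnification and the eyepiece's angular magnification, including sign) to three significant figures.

Objective: 1/d_i = 1/f_obj - 1/d_o = 1/2 - 1/2.19 = 0.04338 cm^-1, so d_i = 23.053 cm.
m_obj = -d_i/d_o = -23.053/2.19 = -10.526.
Eyepiece angular magnification (image at near point): M_eye = 1 + D/f_e = 1 + 25/4 = 7.250.
Overall M = m_obj x M_eye = (-10.526)(7.250) = -76.32.

-76.3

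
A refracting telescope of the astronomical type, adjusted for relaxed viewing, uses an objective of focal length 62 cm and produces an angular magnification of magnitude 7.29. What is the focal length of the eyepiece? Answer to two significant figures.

|M| = f_obj/f_eye, so f_eye = f_obj/|M| = 62/7.29 = 8.505 cm.

8.5 cm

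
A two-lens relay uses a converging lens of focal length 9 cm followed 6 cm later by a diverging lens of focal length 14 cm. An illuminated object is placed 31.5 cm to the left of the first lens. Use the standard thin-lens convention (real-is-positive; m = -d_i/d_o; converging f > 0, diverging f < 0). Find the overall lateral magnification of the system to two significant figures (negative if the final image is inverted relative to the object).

First lens: d_i1 = 1/(1/9 - 1/31.5) = 12.600 cm.
m_1 = -(12.600)/31.5 = -0.4000.
Since 12.600 cm > 6 cm, the first image lies past the second lens and serves as a virtual object: d_o2 = L - d_i1 = -6.600 cm.
Second lens: d_i2 = 1/(1/(-14) - 1/(-6.600)) = 12.486 cm.
m_2 = -(12.486)/(-6.600) = 1.8919.
Total m = m_1 x m_2 = (-0.4000)(1.8919) = -0.7568.

-0.76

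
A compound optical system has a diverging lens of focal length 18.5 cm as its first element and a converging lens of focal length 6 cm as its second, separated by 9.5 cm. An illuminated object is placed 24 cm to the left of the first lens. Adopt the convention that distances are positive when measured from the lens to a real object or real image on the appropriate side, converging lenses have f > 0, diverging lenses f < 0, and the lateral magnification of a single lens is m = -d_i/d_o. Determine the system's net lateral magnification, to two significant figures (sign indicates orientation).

Lens 1: 1/d_i1 = 1/f_1 - 1/d_o1 = 1/(-18.5) - 1/24 = -0.09572 cm^-1, so d_i1 = -10.447 cm.
m_1 = -(-10.447)/24 = 0.4353.
The intermediate image is virtual, 10.447 cm to the left of lens 1, so d_o2 = L - d_i1 = 9.5 - (-10.447) = 19.947 cm.
Lens 2: 1/d_i2 = 1/f_2 - 1/d_o2 = 1/6 - 1/(19.947) = 0.11653 cm^-1, so d_i2 = 8.581 cm.
m_2 = -(8.581)/(19.947) = -0.4302.
Total m = m_1 x m_2 = (0.4353)(-0.4302) = -0.1873.

-0.19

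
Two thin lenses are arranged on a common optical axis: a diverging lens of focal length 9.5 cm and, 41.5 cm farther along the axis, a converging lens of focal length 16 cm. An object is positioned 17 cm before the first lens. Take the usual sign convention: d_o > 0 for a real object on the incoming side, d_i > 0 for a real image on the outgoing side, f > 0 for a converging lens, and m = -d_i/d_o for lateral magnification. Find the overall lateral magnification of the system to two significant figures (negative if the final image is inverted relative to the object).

-0.18

Applying the thin-lens equation to the first lens, 1/(-9.5) = 1/17 + 1/d_i1, which gives d_i1 = -6.094 cm.
Its lateral magnification is m_1 = -d_i1/d_o1 = -(-6.094)/17 = 0.3585.
With d_i1 < 0 the first image is virtual and lies on the object side; the object distance for lens 2 is d_o2 = 41.5 - (-6.094) = 47.594 cm.
Applying the thin-lens equation again with f_2 = 16 cm and d_o2 = 47.594 cm gives d_i2 = 24.103 cm.
m_2 = -(24.103)/(47.594) = -0.5064.
The system's lateral magnification is m_1 m_2 = (0.3585)(-0.5064) = -0.1815.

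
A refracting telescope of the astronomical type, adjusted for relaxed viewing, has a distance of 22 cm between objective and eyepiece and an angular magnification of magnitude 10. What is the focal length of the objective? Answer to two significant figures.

In normal adjustment the tube length equals f_obj + f_eye and |M| = f_obj/f_eye.
So f_obj = 10 f_eye and 10 f_eye + f_eye = 22 cm, giving f_eye = 22/11 = 2.000 cm and f_obj = 20.000 cm.

20 cm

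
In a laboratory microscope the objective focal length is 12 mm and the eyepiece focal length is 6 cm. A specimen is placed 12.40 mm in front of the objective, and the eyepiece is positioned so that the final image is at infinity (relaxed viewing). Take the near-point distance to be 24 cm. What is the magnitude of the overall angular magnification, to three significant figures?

Convert to cm: f_obj = 12 mm = 1.2 cm; d_o = 12.40 mm = 1.24 cm.
Objective: 1/d_i = 1/f_obj - 1/d_o = 1/1.2 - 1/1.24 = 0.02688 cm^-1, so d_i = 37.200 cm.
m_obj = -d_i/d_o = -37.200/1.24 = -30.000.
Eyepiece angular magnification (image at infinity): M_eye = D/f_e = 24/6 = 4.000.
Overall M = m_obj x M_eye = (-30.000)(4.000) = -120.00.
|M| = 120.00.

120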